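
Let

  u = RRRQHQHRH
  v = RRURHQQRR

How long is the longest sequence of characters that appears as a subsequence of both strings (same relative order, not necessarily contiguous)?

Let dp[i][j] be the LCS length of the first i characters of u and the first j characters of v. dp[i][j] = dp[i-1][j-1]+1 when the i-th and j-th characters match, else max(dp[i-1][j], dp[i][j-1]).
    ·  R  R  U  R  H  Q  Q  R  R
 ·  0  0  0  0  0  0  0  0  0  0
 R  0  1  1  1  1  1  1  1  1  1
 R  0  1  2  2  2  2  2  2  2  2
 R  0  1  2  2  3  3  3  3  3  3
 Q  0  1  2  2  3  3  4  4  4  4
 H  0  1  2  2  3  4  4  4  4  4
 Q  0  1  2  2  3  4  5  5  5  5
 H  0  1  2  2  3  4  5  5  5  5
 R  0  1  2  2  3  4  5  5  6  6
 H  0  1  2  2  3  4  5  5  6  6
dp[9][9] = 6. One LCS (by backtracking along matches): RRRQQR.

6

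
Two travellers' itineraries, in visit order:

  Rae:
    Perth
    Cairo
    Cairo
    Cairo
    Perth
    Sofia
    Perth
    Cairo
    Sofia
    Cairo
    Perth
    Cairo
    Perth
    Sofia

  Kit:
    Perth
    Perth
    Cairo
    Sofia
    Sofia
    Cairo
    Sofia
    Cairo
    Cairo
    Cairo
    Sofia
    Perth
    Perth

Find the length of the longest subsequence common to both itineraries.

8

Match Perth at Rae[1]=Kit[2] → Cairo at Rae[2]=Kit[6] → Cairo at Rae[3]=Kit[8] → Cairo at Rae[4]=Kit[9] → Cairo at Rae[8]=Kit[10] → Sofia at Rae[9]=Kit[11] → Perth at Rae[11]=Kit[12] → Perth at Rae[13]=Kit[13] — 8 stops in the same relative order in both, and the DP table's final entry dp[14][13] is also 8, so no common subsequence is longer.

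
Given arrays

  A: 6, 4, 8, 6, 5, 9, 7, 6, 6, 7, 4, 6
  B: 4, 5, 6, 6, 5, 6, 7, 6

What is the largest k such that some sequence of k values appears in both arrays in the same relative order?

6

Match 6 [1,3], 6 [4,4], 5 [5,5], 6 [9,6], 7 [10,7], 6 [12,8] — 6 values in the same relative order in both, and the DP table's final entry dp[12][8] is also 6, so no common subsequence is longer.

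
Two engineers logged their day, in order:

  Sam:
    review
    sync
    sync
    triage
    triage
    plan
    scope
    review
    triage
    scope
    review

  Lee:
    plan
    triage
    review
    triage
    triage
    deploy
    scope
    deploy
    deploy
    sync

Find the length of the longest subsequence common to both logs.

4

Pick review (Sam #1, Lee #3), then triage (Sam #4, Lee #4), then triage (Sam #5, Lee #5), then scope (Sam #7, Lee #7); all 4 tasks appear in both, in order. dp[11][10] = 4 confirms this is the maximum.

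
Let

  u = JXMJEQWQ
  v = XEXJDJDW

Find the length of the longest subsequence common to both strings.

3

One common subsequence of length 3: J [1,4] → J [4,6] → W [7,8]. The LCS DP gives dp[8][8] = 3, so this is optimal.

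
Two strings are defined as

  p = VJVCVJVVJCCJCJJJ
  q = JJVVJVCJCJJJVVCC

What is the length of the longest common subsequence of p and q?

11

Pick J (p #2, q #2) → V (p #3, q #3) → V (p #5, q #4) → J (p #6, q #5) → V (p #8, q #6) → C (p #11, q #7) → J (p #12, q #8) → C (p #13, q #9) → J (p #14, q #10) → J (p #15, q #11) → J (p #16, q #12); all 11 characters appear in both, in order. dp[16][16] = 11 confirms this is the maximum.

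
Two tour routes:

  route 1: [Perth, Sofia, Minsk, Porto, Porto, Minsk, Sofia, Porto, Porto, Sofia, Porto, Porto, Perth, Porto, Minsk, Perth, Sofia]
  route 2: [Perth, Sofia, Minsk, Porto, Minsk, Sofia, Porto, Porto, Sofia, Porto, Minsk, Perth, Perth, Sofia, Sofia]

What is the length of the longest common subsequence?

13

Match Perth at route 1[1]=route 2[1], Sofia at route 1[2]=route 2[2], Minsk at route 1[3]=route 2[3], Porto at route 1[5]=route 2[4], Minsk at route 1[6]=route 2[5], Sofia at route 1[7]=route 2[6], Porto at route 1[8]=route 2[7], Porto at route 1[9]=route 2[8], Sofia at route 1[10]=route 2[9], Porto at route 1[11]=route 2[10], Perth at route 1[13]=route 2[12], Perth at route 1[16]=route 2[13], Sofia at route 1[17]=route 2[15] — 13 stops in the same relative order in both. dp[17][15] = 13 confirms this is the maximum.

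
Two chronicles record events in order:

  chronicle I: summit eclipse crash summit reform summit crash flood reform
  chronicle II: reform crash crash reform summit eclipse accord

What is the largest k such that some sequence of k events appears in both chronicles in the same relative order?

One common subsequence of length 3: crash [3,3], then reform [5,4], then summit [6,5]. The LCS DP gives dp[9][7] = 3, so this is optimal.

3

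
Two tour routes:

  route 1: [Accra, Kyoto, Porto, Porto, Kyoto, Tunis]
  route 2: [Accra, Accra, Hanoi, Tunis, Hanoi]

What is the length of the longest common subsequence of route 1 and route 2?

2

Pick Accra (route 1 #1, route 2 #2) → Tunis (route 1 #6, route 2 #4); all 2 stops appear in both, in order. The LCS DP gives dp[6][5] = 2, so this is optimal.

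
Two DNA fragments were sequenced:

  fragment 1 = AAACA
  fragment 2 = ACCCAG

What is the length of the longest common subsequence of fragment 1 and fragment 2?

Let dp[i][j] be the LCS length of the first i bases of fragment 1 and the first j bases of fragment 2. dp[i][j] = dp[i-1][j-1]+1 when the i-th and j-th bases match, else max(dp[i-1][j], dp[i][j-1]).
    ·  A  C  C  C  A  G
 ·  0  0  0  0  0  0  0
 A  0  1  1  1  1  1  1
 A  0  1  1  1  1  2  2
 A  0  1  1  1  1  2  2
 C  0  1  2  2  2  2  2
 A  0  1  2  2  2  3  3
dp[5][6] = 3. One LCS (by backtracking along matches): ACA.

3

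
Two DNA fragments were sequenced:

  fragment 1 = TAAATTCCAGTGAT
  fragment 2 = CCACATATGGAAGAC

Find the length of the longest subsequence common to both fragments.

One common subsequence of length 7: A at fragment 1[2]=fragment 2[3], A at fragment 1[3]=fragment 2[5], A at fragment 1[4]=fragment 2[7], T at fragment 1[5]=fragment 2[8], A at fragment 1[9]=fragment 2[12], G at fragment 1[12]=fragment 2[13], A at fragment 1[13]=fragment 2[14]. dp[14][15] = 7 confirms this is the maximum.

7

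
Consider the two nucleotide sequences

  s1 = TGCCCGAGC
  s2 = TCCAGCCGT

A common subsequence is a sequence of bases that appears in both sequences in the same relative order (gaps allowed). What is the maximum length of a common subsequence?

6

One common subsequence of length 6: T at s1[1]=s2[1]; then C at s1[4]=s2[2]; then C at s1[5]=s2[3]; then A at s1[7]=s2[4]; then G at s1[8]=s2[5]; then C at s1[9]=s2[7]. The LCS DP gives dp[9][9] = 6, so this is optimal.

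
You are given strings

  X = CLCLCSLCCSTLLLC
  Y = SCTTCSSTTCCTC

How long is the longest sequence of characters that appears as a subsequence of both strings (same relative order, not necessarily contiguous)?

7

Pick C [1,2]; then C [3,5]; then S [6,7]; then C [8,10]; then C [9,11]; then T [11,12]; then C [15,13]; all 7 characters appear in both, in order. Since dp[15][13] = 7, nothing longer is possible.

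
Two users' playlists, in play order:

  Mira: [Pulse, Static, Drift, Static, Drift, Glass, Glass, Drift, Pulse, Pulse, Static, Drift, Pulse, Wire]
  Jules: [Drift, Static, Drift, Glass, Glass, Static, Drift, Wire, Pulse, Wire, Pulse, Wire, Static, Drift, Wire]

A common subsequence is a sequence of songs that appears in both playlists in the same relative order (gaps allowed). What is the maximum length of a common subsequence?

Taking Drift [3,1] → Static [4,2] → Drift [5,3] → Glass [6,4] → Glass [7,5] → Drift [8,7] → Pulse [9,9] → Pulse [10,11] → Static [11,13] → Drift [12,14] → Wire [14,15] gives a common subsequence of length 11, and the DP table's final entry dp[14][15] is also 11, so no common subsequence is longer.

11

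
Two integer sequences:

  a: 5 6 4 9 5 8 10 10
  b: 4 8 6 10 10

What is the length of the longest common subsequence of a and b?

Match 4 [3,1], 8 [6,2], 10 [7,4], 10 [8,5] — 4 values in the same relative order in both, and the DP table's final entry dp[8][5] is also 4, so no common subsequence is longer.

4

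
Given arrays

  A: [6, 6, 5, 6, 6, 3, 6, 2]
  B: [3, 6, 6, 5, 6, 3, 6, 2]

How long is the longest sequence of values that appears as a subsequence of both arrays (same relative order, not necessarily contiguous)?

7

Let dp[i][j] be the LCS length of the first i values of A and the first j values of B. dp[i][j] = dp[i-1][j-1]+1 when the i-th and j-th values match, else max(dp[i-1][j], dp[i][j-1]).
    ·  3  6  6  5  6  3  6  2
 ·  0  0  0  0  0  0  0  0  0
 6  0  0  1  1  1  1  1  1  1
 6  0  0  1  2  2  2  2  2  2
 5  0  0  1  2  3  3  3  3  3
 6  0  0  1  2  3  4  4  4  4
 6  0  0  1  2  3  4  4  5  5
 3  0  1  1  2  3  4  5  5  5
 6  0  1  2  2  3  4  5  6  6
 2  0  1  2  2  3  4  5  6  7
dp[8][8] = 7. One LCS (by backtracking along matches): 6, 6, 5, 6, 3, 6, 2.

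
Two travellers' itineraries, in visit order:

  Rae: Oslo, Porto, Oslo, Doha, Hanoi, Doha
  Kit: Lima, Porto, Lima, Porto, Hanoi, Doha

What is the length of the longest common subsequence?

Match Porto at Rae[2]=Kit[4], Hanoi at Rae[5]=Kit[5], Doha at Rae[6]=Kit[6] — 3 stops in the same relative order in both. Since dp[6][6] = 3, nothing longer is possible.

3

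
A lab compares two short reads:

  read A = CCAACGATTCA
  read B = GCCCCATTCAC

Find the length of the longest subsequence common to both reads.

8

One common subsequence of length 8: C at read A[1]=read B[3]; then C at read A[2]=read B[4]; then C at read A[5]=read B[5]; then A at read A[7]=read B[6]; then T at read A[8]=read B[7]; then T at read A[9]=read B[8]; then C at read A[10]=read B[9]; then A at read A[11]=read B[10], and the DP table's final entry dp[11][11] is also 8, so no common subsequence is longer.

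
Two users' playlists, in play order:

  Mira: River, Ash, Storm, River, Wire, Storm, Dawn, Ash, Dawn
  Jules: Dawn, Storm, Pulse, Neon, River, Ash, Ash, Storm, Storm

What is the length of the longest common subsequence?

Match River [1,5], Ash [2,7], Storm [3,8], Storm [6,9] — 4 songs in the same relative order in both, and the DP table's final entry dp[9][9] is also 4, so no common subsequence is longer.

4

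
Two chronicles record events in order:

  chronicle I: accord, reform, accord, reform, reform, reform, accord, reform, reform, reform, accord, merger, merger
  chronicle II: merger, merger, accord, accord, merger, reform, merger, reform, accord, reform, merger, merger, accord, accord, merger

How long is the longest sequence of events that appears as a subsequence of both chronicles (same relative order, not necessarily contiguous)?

8

Pick accord at chronicle I[1]=chronicle II[3] → accord at chronicle I[3]=chronicle II[4] → reform at chronicle I[4]=chronicle II[6] → reform at chronicle I[5]=chronicle II[8] → reform at chronicle I[6]=chronicle II[10] → accord at chronicle I[7]=chronicle II[13] → accord at chronicle I[11]=chronicle II[14] → merger at chronicle I[13]=chronicle II[15]; all 8 events appear in both, in order, and the DP table's final entry dp[13][15] is also 8, so no common subsequence is longer.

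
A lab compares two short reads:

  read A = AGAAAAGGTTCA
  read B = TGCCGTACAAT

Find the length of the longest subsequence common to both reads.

5

Let dp[i][j] be the LCS length of the first i bases of read A and the first j bases of read B. dp[i][j] = dp[i-1][j-1]+1 when the i-th and j-th bases match, else max(dp[i-1][j], dp[i][j-1]).
    ·  T  G  C  C  G  T  A  C  A  A  T
 ·  0  0  0  0  0  0  0  0  0  0  0  0
 A  0  0  0  0  0  0  0  1  1  1  1  1
 G  0  0  1  1  1  1  1  1  1  1  1  1
 A  0  0  1  1  1  1  1  2  2  2  2  2
 A  0  0  1  1  1  1  1  2  2  3  3  3
 A  0  0  1  1  1  1  1  2  2  3  4  4
 A  0  0  1  1  1  1  1  2  2  3  4  4
 G  0  0  1  1  1  2  2  2  2  3  4  4
 G  0  0  1  1  1  2  2  2  2  3  4  4
 T  0  1  1  1  1  2  3  3  3  3  4  5
 T  0  1  1  1  1  2  3  3  3  3  4  5
 C  0  1  1  2  2  2  3  3  4  4  4  5
 A  0  1  1  2  2  2  3  4  4  5  5  5
dp[12][11] = 5. One LCS (by backtracking along matches): GAAAT.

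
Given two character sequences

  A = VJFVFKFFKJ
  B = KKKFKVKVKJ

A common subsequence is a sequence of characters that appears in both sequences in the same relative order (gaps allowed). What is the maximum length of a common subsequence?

Pick F at A[3]=B[4]; then V at A[4]=B[6]; then K at A[6]=B[7]; then K at A[9]=B[9]; then J at A[10]=B[10]; all 5 characters appear in both, in order, and the DP table's final entry dp[10][10] is also 5, so no common subsequence is longer.

5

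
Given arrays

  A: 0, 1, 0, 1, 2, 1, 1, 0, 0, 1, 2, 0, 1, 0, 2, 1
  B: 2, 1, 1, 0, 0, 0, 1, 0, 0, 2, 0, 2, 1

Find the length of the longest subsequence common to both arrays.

10

Pick 2 (A #5, B #1), then 1 (A #6, B #2), then 1 (A #7, B #3), then 0 (A #8, B #5), then 0 (A #9, B #6), then 1 (A #10, B #7), then 2 (A #11, B #10), then 0 (A #14, B #11), then 2 (A #15, B #12), then 1 (A #16, B #13); all 10 values appear in both, in order. The LCS DP gives dp[16][13] = 10, so this is optimal.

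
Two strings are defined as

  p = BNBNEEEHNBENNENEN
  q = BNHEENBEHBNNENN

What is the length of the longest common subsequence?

12

One common subsequence of length 12: B (p #1, q #1); then N (p #2, q #2); then E (p #5, q #4); then E (p #6, q #5); then E (p #7, q #8); then H (p #8, q #9); then B (p #10, q #10); then N (p #12, q #11); then N (p #13, q #12); then E (p #14, q #13); then N (p #15, q #14); then N (p #17, q #15). The LCS DP gives dp[17][15] = 12, so this is optimal.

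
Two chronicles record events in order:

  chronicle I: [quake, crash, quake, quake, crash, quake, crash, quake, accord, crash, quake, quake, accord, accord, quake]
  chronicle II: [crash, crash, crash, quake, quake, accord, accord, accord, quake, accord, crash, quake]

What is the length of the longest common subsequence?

8

One common subsequence of length 8: crash [2,2] → crash [5,3] → quake [6,4] → quake [8,5] → accord [9,8] → quake [12,9] → accord [13,10] → quake [15,12]. Since dp[15][12] = 8, nothing longer is possible.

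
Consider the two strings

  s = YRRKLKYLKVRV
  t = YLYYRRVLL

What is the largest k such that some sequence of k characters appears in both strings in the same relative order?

Let dp[i][j] be the LCS length of the first i characters of s and the first j characters of t. dp[i][j] = dp[i-1][j-1]+1 when the i-th and j-th characters match, else max(dp[i-1][j], dp[i][j-1]).
    ·  Y  L  Y  Y  R  R  V  L  L
 ·  0  0  0  0  0  0  0  0  0  0
 Y  0  1  1  1  1  1  1  1  1  1
 R  0  1  1  1  1  2  2  2  2  2
 R  0  1  1  1  1  2  3  3  3  3
 K  0  1  1  1  1  2  3  3  3  3
 L  0  1  2  2  2  2  3  3  4  4
 K  0  1  2  2  2  2  3  3  4  4
 Y  0  1  2  3  3  3  3  3  4  4
 L  0  1  2  3  3  3  3  3  4  5
 K  0  1  2  3  3  3  3  3  4  5
 V  0  1  2  3  3  3  3  4  4  5
 R  0  1  2  3  3  4  4  4  4  5
 V  0  1  2  3  3  4  4  5  5  5
dp[12][9] = 5. One LCS (by backtracking along matches): YRRLL.

5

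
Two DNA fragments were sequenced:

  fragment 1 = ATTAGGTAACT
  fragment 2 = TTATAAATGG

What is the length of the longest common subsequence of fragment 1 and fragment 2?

7

Pick T [2,1] → T [3,2] → A [4,3] → T [7,4] → A [8,6] → A [9,7] → T [11,8]; all 7 bases appear in both, in order. Since dp[11][10] = 7, nothing longer is possible.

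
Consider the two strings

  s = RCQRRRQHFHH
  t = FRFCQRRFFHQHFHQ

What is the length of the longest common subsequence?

9

Taking R [1,2]; then C [2,4]; then Q [3,5]; then R [4,6]; then R [5,7]; then Q [7,11]; then H [8,12]; then F [9,13]; then H [10,14] gives a common subsequence of length 9, and the DP table's final entry dp[11][15] is also 9, so no common subsequence is longer.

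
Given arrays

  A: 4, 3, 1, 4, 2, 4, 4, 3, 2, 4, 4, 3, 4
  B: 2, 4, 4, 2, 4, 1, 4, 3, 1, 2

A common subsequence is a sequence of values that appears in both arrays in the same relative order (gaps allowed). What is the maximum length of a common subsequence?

7

Pick 4 at A[1]=B[2] → 4 at A[4]=B[3] → 2 at A[5]=B[4] → 4 at A[6]=B[5] → 4 at A[7]=B[7] → 3 at A[8]=B[8] → 2 at A[9]=B[10]; all 7 values appear in both, in order, and the DP table's final entry dp[13][10] is also 7, so no common subsequence is longer.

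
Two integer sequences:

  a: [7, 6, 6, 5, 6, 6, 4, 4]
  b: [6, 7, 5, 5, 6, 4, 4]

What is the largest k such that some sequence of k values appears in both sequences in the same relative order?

Let dp[i][j] be the LCS length of the first i values of a and the first j values of b. dp[i][j] = dp[i-1][j-1]+1 when the i-th and j-th values match, else max(dp[i-1][j], dp[i][j-1]).
    ·  6  7  5  5  6  4  4
 ·  0  0  0  0  0  0  0  0
 7  0  0  1  1  1  1  1  1
 6  0  1  1  1  1  2  2  2
 6  0  1  1  1  1  2  2  2
 5  0  1  1  2  2  2  2  2
 6  0  1  1  2  2  3  3  3
 6  0  1  1  2  2  3  3  3
 4  0  1  1  2  2  3  4  4
 4  0  1  1  2  2  3  4  5
dp[8][7] = 5. One LCS (by backtracking along matches): 7, 5, 6, 4, 4.

5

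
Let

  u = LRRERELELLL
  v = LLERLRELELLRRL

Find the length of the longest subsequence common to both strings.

Pick L [1,2], R [2,4], R [5,6], E [6,7], L [7,8], E [8,9], L [9,10], L [10,11], L [11,14]; all 9 characters appear in both, in order. dp[11][14] = 9 confirms this is the maximum.

9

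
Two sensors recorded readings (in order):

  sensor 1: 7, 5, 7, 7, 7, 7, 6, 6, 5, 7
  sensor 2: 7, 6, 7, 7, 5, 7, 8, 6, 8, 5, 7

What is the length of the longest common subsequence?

Match 7 [1,1], 7 [3,3], 7 [4,4], 7 [5,6], 6 [7,8], 5 [9,10], 7 [10,11] — 7 values in the same relative order in both. The LCS DP gives dp[10][11] = 7, so this is optimal.

7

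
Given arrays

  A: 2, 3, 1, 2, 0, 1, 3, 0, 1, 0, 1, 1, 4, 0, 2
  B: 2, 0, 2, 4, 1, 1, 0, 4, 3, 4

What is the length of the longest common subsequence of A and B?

6

One common subsequence of length 6: 2 at A[1]=B[1] → 2 at A[4]=B[3] → 1 at A[6]=B[5] → 1 at A[9]=B[6] → 0 at A[10]=B[7] → 4 at A[13]=B[10]. dp[15][10] = 6 confirms this is the maximum.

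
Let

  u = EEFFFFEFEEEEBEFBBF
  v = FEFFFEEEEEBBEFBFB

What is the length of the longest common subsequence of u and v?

Match E (u #2, v #2) → F (u #4, v #3) → F (u #5, v #4) → F (u #6, v #5) → E (u #7, v #6) → E (u #9, v #7) → E (u #10, v #8) → E (u #11, v #9) → E (u #12, v #10) → B (u #13, v #12) → E (u #14, v #13) → F (u #15, v #14) → B (u #16, v #15) → B (u #17, v #17) — 14 characters in the same relative order in both. Since dp[18][17] = 14, nothing longer is possible.

14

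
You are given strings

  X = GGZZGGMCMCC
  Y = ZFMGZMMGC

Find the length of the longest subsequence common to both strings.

Pick G [2,4] → Z [4,5] → M [7,6] → M [9,7] → C [11,9]; all 5 characters appear in both, in order. The LCS DP gives dp[11][9] = 5, so this is optimal.

5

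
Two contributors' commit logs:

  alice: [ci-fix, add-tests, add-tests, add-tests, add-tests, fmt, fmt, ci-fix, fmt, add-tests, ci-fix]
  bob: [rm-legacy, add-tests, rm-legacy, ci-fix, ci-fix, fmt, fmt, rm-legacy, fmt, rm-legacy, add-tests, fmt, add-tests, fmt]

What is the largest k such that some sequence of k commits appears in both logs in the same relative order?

5

Match ci-fix [1,5]; then fmt [6,7]; then fmt [7,9]; then fmt [9,12]; then add-tests [10,13] — 5 commits in the same relative order in both. dp[11][14] = 5 confirms this is the maximum.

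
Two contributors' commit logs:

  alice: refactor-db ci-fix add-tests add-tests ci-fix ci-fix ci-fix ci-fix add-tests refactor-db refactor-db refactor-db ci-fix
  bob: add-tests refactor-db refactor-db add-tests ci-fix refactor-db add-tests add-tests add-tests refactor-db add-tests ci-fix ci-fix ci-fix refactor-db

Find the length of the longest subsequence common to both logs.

Taking refactor-db (alice #1, bob #3) → ci-fix (alice #2, bob #5) → add-tests (alice #3, bob #9) → add-tests (alice #4, bob #11) → ci-fix (alice #6, bob #12) → ci-fix (alice #7, bob #13) → ci-fix (alice #8, bob #14) → refactor-db (alice #12, bob #15) gives a common subsequence of length 8. Since dp[13][15] = 8, nothing longer is possible.

8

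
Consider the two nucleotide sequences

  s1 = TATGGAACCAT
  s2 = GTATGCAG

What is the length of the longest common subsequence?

6

Pick T at s1[1]=s2[2] → A at s1[2]=s2[3] → T at s1[3]=s2[4] → G at s1[5]=s2[5] → C at s1[9]=s2[6] → A at s1[10]=s2[7]; all 6 bases appear in both, in order. dp[11][8] = 6 confirms this is the maximum.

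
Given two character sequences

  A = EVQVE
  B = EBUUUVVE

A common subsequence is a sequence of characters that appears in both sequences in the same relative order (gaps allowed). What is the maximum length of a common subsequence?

4

One common subsequence of length 4: E at A[1]=B[1]; then V at A[2]=B[6]; then V at A[4]=B[7]; then E at A[5]=B[8]. Since dp[5][8] = 4, nothing longer is possible.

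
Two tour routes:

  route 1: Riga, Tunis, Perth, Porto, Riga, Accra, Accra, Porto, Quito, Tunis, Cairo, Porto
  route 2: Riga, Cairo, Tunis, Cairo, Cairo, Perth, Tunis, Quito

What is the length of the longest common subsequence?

4

Match Riga at route 1[1]=route 2[1], then Tunis at route 1[2]=route 2[3], then Perth at route 1[3]=route 2[6], then Quito at route 1[9]=route 2[8] — 4 stops in the same relative order in both. dp[12][8] = 4 confirms this is the maximum.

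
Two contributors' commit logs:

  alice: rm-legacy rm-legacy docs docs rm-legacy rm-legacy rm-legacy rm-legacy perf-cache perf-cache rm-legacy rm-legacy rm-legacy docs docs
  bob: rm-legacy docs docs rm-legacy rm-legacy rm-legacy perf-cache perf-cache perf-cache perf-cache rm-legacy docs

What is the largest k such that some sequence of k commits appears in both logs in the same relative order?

Match rm-legacy (alice #2, bob #1), docs (alice #3, bob #2), docs (alice #4, bob #3), rm-legacy (alice #5, bob #4), rm-legacy (alice #6, bob #5), rm-legacy (alice #7, bob #6), perf-cache (alice #9, bob #9), perf-cache (alice #10, bob #10), rm-legacy (alice #13, bob #11), docs (alice #15, bob #12) — 10 commits in the same relative order in both. Since dp[15][12] = 10, nothing longer is possible.

10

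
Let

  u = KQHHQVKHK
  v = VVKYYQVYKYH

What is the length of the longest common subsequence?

5

Let dp[i][j] be the LCS length of the first i characters of u and the first j characters of v. dp[i][j] = dp[i-1][j-1]+1 when the i-th and j-th characters match, else max(dp[i-1][j], dp[i][j-1]).
    ·  V  V  K  Y  Y  Q  V  Y  K  Y  H
 ·  0  0  0  0  0  0  0  0  0  0  0  0
 K  0  0  0  1  1  1  1  1  1  1  1  1
 Q  0  0  0  1  1  1  2  2  2  2  2  2
 H  0  0  0  1  1  1  2  2  2  2  2  3
 H  0  0  0  1  1  1  2  2  2  2  2  3
 Q  0  0  0  1  1  1  2  2  2  2  2  3
 V  0  1  1  1  1  1  2  3  3  3  3  3
 K  0  1  1  2  2  2  2  3  3  4  4  4
 H  0  1  1  2  2  2  2  3  3  4  4  5
 K  0  1  1  2  2  2  2  3  3  4  4  5
dp[9][11] = 5. One LCS (by backtracking along matches): KQVKH.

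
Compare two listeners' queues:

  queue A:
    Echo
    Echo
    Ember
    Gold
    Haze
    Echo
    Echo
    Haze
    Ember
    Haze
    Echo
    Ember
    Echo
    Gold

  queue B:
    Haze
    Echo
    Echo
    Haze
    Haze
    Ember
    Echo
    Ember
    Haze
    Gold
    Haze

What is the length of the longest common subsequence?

Taking Echo at queue A[1]=queue B[2]; then Echo at queue A[2]=queue B[3]; then Haze at queue A[5]=queue B[4]; then Haze at queue A[8]=queue B[5]; then Ember at queue A[9]=queue B[6]; then Echo at queue A[11]=queue B[7]; then Ember at queue A[12]=queue B[8]; then Gold at queue A[14]=queue B[10] gives a common subsequence of length 8. dp[14][11] = 8 confirms this is the maximum.

8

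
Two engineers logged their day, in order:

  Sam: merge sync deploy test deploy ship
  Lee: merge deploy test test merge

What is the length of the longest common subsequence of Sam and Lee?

3

Match merge (Sam #1, Lee #1), then deploy (Sam #3, Lee #2), then test (Sam #4, Lee #4) — 3 tasks in the same relative order in both, and the DP table's final entry dp[6][5] is also 3, so no common subsequence is longer.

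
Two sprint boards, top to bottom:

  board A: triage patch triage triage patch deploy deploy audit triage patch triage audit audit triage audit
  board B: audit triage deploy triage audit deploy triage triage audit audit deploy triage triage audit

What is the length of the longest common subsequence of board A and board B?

Taking triage (board A #1, board B #2) → triage (board A #3, board B #4) → deploy (board A #7, board B #6) → triage (board A #9, board B #7) → triage (board A #11, board B #8) → audit (board A #12, board B #9) → audit (board A #13, board B #10) → triage (board A #14, board B #13) → audit (board A #15, board B #14) gives a common subsequence of length 9. Since dp[15][14] = 9, nothing longer is possible.

9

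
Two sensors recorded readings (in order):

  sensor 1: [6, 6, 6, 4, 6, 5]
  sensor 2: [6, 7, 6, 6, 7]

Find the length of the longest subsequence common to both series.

3

Taking 6 (sensor 1 #1, sensor 2 #1), then 6 (sensor 1 #2, sensor 2 #3), then 6 (sensor 1 #3, sensor 2 #4) gives a common subsequence of length 3. The LCS DP gives dp[6][5] = 3, so this is optimal.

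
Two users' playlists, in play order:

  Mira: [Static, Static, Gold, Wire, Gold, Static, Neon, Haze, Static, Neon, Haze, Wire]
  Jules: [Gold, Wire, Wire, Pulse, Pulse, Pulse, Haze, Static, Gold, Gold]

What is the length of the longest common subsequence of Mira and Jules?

4

Taking Gold [3,1] → Wire [4,3] → Haze [8,7] → Static [9,8] gives a common subsequence of length 4, and the DP table's final entry dp[12][10] is also 4, so no common subsequence is longer.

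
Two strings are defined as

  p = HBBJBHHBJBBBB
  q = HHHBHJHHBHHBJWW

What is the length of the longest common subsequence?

Match H [1,3], B [2,4], J [4,6], B [5,9], H [6,10], H [7,11], B [8,12], J [9,13] — 8 characters in the same relative order in both. The LCS DP gives dp[13][15] = 8, so this is optimal.

8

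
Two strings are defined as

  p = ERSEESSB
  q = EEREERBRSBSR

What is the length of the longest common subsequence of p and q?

Pick E [1,2] → R [2,3] → E [4,4] → E [5,5] → S [6,9] → S [7,11]; all 6 characters appear in both, in order. dp[8][12] = 6 confirms this is the maximum.

6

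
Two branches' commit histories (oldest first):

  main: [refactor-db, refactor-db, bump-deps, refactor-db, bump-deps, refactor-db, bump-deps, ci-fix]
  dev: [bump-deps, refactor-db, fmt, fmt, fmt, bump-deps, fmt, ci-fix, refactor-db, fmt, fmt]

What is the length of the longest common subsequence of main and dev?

Taking bump-deps at main[3]=dev[1], refactor-db at main[4]=dev[2], bump-deps at main[5]=dev[6], refactor-db at main[6]=dev[9] gives a common subsequence of length 4. The LCS DP gives dp[8][11] = 4, so this is optimal.

4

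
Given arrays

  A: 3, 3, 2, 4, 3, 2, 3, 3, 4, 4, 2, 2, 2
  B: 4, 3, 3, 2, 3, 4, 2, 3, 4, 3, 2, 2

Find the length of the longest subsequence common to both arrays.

9

Match 3 [1,2], then 3 [2,3], then 2 [3,4], then 4 [4,6], then 2 [6,7], then 3 [7,8], then 3 [8,10], then 2 [12,11], then 2 [13,12] — 9 values in the same relative order in both. Since dp[13][12] = 9, nothing longer is possible.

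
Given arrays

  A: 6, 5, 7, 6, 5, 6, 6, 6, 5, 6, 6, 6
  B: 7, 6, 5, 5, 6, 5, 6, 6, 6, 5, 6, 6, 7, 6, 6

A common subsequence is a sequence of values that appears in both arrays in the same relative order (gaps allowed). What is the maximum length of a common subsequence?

11

Match 6 at A[1]=B[2] → 5 at A[2]=B[4] → 6 at A[4]=B[5] → 5 at A[5]=B[6] → 6 at A[6]=B[7] → 6 at A[7]=B[8] → 6 at A[8]=B[9] → 5 at A[9]=B[10] → 6 at A[10]=B[12] → 6 at A[11]=B[14] → 6 at A[12]=B[15] — 11 values in the same relative order in both. Since dp[12][15] = 11, nothing longer is possible.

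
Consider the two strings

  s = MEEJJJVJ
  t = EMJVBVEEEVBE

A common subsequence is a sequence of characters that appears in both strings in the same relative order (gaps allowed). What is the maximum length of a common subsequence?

4

Let dp[i][j] be the LCS length of the first i characters of s and the first j characters of t. dp[i][j] = dp[i-1][j-1]+1 when the i-th and j-th characters match, else max(dp[i-1][j], dp[i][j-1]).
    ·  E  M  J  V  B  V  E  E  E  V  B  E
 ·  0  0  0  0  0  0  0  0  0  0  0  0  0
 M  0  0  1  1  1  1  1  1  1  1  1  1  1
 E  0  1  1  1  1  1  1  2  2  2  2  2  2
 E  0  1  1  1  1  1  1  2  3  3  3  3  3
 J  0  1  1  2  2  2  2  2  3  3  3  3  3
 J  0  1  1  2  2  2  2  2  3  3  3  3  3
 J  0  1  1  2  2  2  2  2  3  3  3  3  3
 V  0  1  1  2  3  3  3  3  3  3  4  4  4
 J  0  1  1  2  3  3  3  3  3  3  4  4  4
dp[8][12] = 4. One LCS (by backtracking along matches): MEEV.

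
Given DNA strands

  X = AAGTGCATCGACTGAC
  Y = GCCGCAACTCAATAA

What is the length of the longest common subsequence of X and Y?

9

Pick G at X[3]=Y[1], then G at X[5]=Y[4], then C at X[6]=Y[5], then A at X[7]=Y[7], then T at X[8]=Y[9], then C at X[9]=Y[10], then A at X[11]=Y[12], then T at X[13]=Y[13], then A at X[15]=Y[15]; all 9 bases appear in both, in order. dp[16][15] = 9 confirms this is the maximum.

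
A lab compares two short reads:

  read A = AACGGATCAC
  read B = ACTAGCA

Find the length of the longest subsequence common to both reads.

Let dp[i][j] be the LCS length of the first i bases of read A and the first j bases of read B. dp[i][j] = dp[i-1][j-1]+1 when the i-th and j-th bases match, else max(dp[i-1][j], dp[i][j-1]).
    ·  A  C  T  A  G  C  A
 ·  0  0  0  0  0  0  0  0
 A  0  1  1  1  1  1  1  1
 A  0  1  1  1  2  2  2  2
 C  0  1  2  2  2  2  3  3
 G  0  1  2  2  2  3  3  3
 G  0  1  2  2  2  3  3  3
 A  0  1  2  2  3  3  3  4
 T  0  1  2  3  3  3  3  4
 C  0  1  2  3  3  3  4  4
 A  0  1  2  3  4  4  4  5
 C  0  1  2  3  4  4  5  5
dp[10][7] = 5. One LCS (by backtracking along matches): AAGCA.

5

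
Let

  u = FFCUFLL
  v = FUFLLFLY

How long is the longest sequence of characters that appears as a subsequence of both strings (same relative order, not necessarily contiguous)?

5

Let dp[i][j] be the LCS length of the first i characters of u and the first j characters of v. dp[i][j] = dp[i-1][j-1]+1 when the i-th and j-th characters match, else max(dp[i-1][j], dp[i][j-1]).
    ·  F  U  F  L  L  F  L  Y
 ·  0  0  0  0  0  0  0  0  0
 F  0  1  1  1  1  1  1  1  1
 F  0  1  1  2  2  2  2  2  2
 C  0  1  1  2  2  2  2  2  2
 U  0  1  2  2  2  2  2  2  2
 F  0  1  2  3  3  3  3  3  3
 L  0  1  2  3  4  4  4  4  4
 L  0  1  2  3  4  5  5  5  5
dp[7][8] = 5. One LCS (by backtracking along matches): FUFLL.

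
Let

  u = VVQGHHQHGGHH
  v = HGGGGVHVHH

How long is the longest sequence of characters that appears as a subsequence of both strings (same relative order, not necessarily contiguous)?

5

Pick G at u[4]=v[3], then G at u[9]=v[4], then G at u[10]=v[5], then H at u[11]=v[9], then H at u[12]=v[10]; all 5 characters appear in both, in order, and the DP table's final entry dp[12][10] is also 5, so no common subsequence is longer.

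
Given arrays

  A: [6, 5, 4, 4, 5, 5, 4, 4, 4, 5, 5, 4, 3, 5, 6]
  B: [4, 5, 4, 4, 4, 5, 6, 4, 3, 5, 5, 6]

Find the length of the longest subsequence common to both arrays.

Pick 4 [4,1] → 5 [6,2] → 4 [7,3] → 4 [8,4] → 4 [9,5] → 5 [10,6] → 4 [12,8] → 3 [13,9] → 5 [14,11] → 6 [15,12]; all 10 values appear in both, in order, and the DP table's final entry dp[15][12] is also 10, so no common subsequence is longer.

10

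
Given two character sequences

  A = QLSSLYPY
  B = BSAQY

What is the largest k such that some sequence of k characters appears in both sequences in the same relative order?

2

One common subsequence of length 2: Q at A[1]=B[4], then Y at A[8]=B[5], and the DP table's final entry dp[8][5] is also 2, so no common subsequence is longer.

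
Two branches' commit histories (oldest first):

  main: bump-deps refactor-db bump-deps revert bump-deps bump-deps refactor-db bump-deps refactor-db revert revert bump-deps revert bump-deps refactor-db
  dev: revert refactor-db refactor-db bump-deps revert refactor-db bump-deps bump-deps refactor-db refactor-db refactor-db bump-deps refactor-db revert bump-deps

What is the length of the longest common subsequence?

Pick refactor-db at main[2]=dev[3], then bump-deps at main[3]=dev[4], then revert at main[4]=dev[5], then bump-deps at main[5]=dev[7], then bump-deps at main[6]=dev[8], then refactor-db at main[7]=dev[11], then bump-deps at main[8]=dev[12], then refactor-db at main[9]=dev[13], then revert at main[13]=dev[14], then bump-deps at main[14]=dev[15]; all 10 commits appear in both, in order. dp[15][15] = 10 confirms this is the maximum.

10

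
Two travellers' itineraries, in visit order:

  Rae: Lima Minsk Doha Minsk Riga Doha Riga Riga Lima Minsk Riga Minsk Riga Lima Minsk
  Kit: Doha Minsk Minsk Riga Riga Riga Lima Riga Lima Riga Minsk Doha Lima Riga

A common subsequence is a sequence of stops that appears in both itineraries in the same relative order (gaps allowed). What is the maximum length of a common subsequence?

9

Match Minsk [2,2]; then Minsk [4,3]; then Riga [5,5]; then Riga [7,6]; then Riga [8,8]; then Lima [9,9]; then Riga [11,10]; then Minsk [12,11]; then Riga [13,14] — 9 stops in the same relative order in both. Since dp[15][14] = 9, nothing longer is possible.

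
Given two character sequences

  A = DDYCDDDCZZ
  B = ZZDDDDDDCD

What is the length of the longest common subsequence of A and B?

6

One common subsequence of length 6: D (A #1, B #4), D (A #2, B #5), D (A #5, B #6), D (A #6, B #7), D (A #7, B #8), C (A #8, B #9), and the DP table's final entry dp[10][10] is also 6, so no common subsequence is longer.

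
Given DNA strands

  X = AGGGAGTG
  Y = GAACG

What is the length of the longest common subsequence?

3

Pick A [1,2]; then A [5,3]; then G [8,5]; all 3 bases appear in both, in order, and the DP table's final entry dp[8][5] is also 3, so no common subsequence is longer.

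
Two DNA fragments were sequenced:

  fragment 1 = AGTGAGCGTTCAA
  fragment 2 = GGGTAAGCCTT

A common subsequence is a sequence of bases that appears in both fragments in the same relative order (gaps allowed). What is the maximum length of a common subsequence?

7

Taking G [2,3]; then T [3,4]; then A [5,6]; then G [6,7]; then C [7,9]; then T [9,10]; then T [10,11] gives a common subsequence of length 7. Since dp[13][11] = 7, nothing longer is possible.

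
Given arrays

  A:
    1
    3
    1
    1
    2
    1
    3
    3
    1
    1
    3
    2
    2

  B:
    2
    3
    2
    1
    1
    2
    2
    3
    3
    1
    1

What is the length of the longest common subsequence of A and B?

8

Let dp[i][j] be the LCS length of the first i values of A and the first j values of B. dp[i][j] = dp[i-1][j-1]+1 when the i-th and j-th values match, else max(dp[i-1][j], dp[i][j-1]).
    ·  2  3  2  1  1  2  2  3  3  1  1
 ·  0  0  0  0  0  0  0  0  0  0  0  0
 1  0  0  0  0  1  1  1  1  1  1  1  1
 3  0  0  1  1  1  1  1  1  2  2  2  2
 1  0  0  1  1  2  2  2  2  2  2  3  3
 1  0  0  1  1  2  3  3  3  3  3  3  4
 2  0  1  1  2  2  3  4  4  4  4  4  4
 1  0  1  1  2  3  3  4  4  4  4  5  5
 3  0  1  2  2  3  3  4  4  5  5  5  5
 3  0  1  2  2  3  3  4  4  5  6  6  6
 1  0  1  2  2  3  4  4  4  5  6  7  7
 1  0  1  2  2  3  4  4  4  5  6  7  8
 3  0  1  2  2  3  4  4  4  5  6  7  8
 2  0  1  2  3  3  4  5  5  5  6  7  8
 2  0  1  2  3  3  4  5  6  6  6  7  8
dp[13][11] = 8. One LCS (by backtracking along matches): 3, 1, 1, 2, 3, 3, 1, 1.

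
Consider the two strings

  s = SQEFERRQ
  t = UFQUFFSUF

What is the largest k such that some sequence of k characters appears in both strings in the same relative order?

Let dp[i][j] be the LCS length of the first i characters of s and the first j characters of t. dp[i][j] = dp[i-1][j-1]+1 when the i-th and j-th characters match, else max(dp[i-1][j], dp[i][j-1]).
    ·  U  F  Q  U  F  F  S  U  F
 ·  0  0  0  0  0  0  0  0  0  0
 S  0  0  0  0  0  0  0  1  1  1
 Q  0  0  0  1  1  1  1  1  1  1
 E  0  0  0  1  1  1  1  1  1  1
 F  0  0  1  1  1  2  2  2  2  2
 E  0  0  1  1  1  2  2  2  2  2
 R  0  0  1  1  1  2  2  2  2  2
 R  0  0  1  1  1  2  2  2  2  2
 Q  0  0  1  2  2  2  2  2  2  2
dp[8][9] = 2. One LCS (by backtracking along matches): SF.

2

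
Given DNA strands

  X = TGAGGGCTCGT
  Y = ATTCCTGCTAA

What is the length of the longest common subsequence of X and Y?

Let dp[i][j] be the LCS length of the first i bases of X and the first j bases of Y. dp[i][j] = dp[i-1][j-1]+1 when the i-th and j-th bases match, else max(dp[i-1][j], dp[i][j-1]).
    ·  A  T  T  C  C  T  G  C  T  A  A
 ·  0  0  0  0  0  0  0  0  0  0  0  0
 T  0  0  1  1  1  1  1  1  1  1  1  1
 G  0  0  1  1  1  1  1  2  2  2  2  2
 A  0  1  1  1  1  1  1  2  2  2  3  3
 G  0  1  1  1  1  1  1  2  2  2  3  3
 G  0  1  1  1  1  1  1  2  2  2  3  3
 G  0  1  1  1  1  1  1  2  2  2  3  3
 C  0  1  1  1  2  2  2  2  3  3  3  3
 T  0  1  2  2  2  2  3  3  3  4  4  4
 C  0  1  2  2  3  3  3  3  4  4  4  4
 G  0  1  2  2  3  3  3  4  4  4  4  4
 T  0  1  2  3  3  3  4  4  4  5  5  5
dp[11][11] = 5. One LCS (by backtracking along matches): TCTCT.

5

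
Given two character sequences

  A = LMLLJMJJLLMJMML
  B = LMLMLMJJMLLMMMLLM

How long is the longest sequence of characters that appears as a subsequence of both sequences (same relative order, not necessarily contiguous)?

13

Match L [1,1], then M [2,2], then L [3,3], then L [4,5], then M [6,6], then J [7,7], then J [8,8], then L [9,10], then L [10,11], then M [11,12], then M [13,13], then M [14,14], then L [15,16] — 13 characters in the same relative order in both, and the DP table's final entry dp[15][17] is also 13, so no common subsequence is longer.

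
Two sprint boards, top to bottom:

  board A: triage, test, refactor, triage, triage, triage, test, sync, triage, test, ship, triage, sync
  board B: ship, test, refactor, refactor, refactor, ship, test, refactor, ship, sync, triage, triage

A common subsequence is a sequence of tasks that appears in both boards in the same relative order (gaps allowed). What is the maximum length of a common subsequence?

One common subsequence of length 6: test (board A #2, board B #2), refactor (board A #3, board B #5), test (board A #7, board B #7), sync (board A #8, board B #10), triage (board A #9, board B #11), triage (board A #12, board B #12). dp[13][12] = 6 confirms this is the maximum.

6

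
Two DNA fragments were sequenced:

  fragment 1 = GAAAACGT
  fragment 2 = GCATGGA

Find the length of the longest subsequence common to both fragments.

3

Let dp[i][j] be the LCS length of the first i bases of fragment 1 and the first j bases of fragment 2. dp[i][j] = dp[i-1][j-1]+1 when the i-th and j-th bases match, else max(dp[i-1][j], dp[i][j-1]).
    ·  G  C  A  T  G  G  A
 ·  0  0  0  0  0  0  0  0
 G  0  1  1  1  1  1  1  1
 A  0  1  1  2  2  2  2  2
 A  0  1  1  2  2  2  2  3
 A  0  1  1  2  2  2  2  3
 A  0  1  1  2  2  2  2  3
 C  0  1  2  2  2  2  2  3
 G  0  1  2  2  2  3  3  3
 T  0  1  2  2  3  3  3  3
dp[8][7] = 3. One LCS (by backtracking along matches): GAA.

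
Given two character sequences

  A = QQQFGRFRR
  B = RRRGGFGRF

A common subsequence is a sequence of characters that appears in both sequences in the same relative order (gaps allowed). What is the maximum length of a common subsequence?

One common subsequence of length 4: F [4,6], then G [5,7], then R [6,8], then F [7,9]. The LCS DP gives dp[9][9] = 4, so this is optimal.

4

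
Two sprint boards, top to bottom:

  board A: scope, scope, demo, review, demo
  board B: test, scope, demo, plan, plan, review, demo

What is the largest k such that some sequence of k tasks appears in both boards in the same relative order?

Pick scope at board A[2]=board B[2], then demo at board A[3]=board B[3], then review at board A[4]=board B[6], then demo at board A[5]=board B[7]; all 4 tasks appear in both, in order. The LCS DP gives dp[5][7] = 4, so this is optimal.

4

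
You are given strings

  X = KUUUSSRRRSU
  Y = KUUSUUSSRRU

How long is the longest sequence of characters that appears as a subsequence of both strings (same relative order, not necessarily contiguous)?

Let dp[i][j] be the LCS length of the first i characters of X and the first j characters of Y. dp[i][j] = dp[i-1][j-1]+1 when the i-th and j-th characters match, else max(dp[i-1][j], dp[i][j-1]).
    ·  K  U  U  S  U  U  S  S  R  R  U
 ·  0  0  0  0  0  0  0  0  0  0  0  0
 K  0  1  1  1  1  1  1  1  1  1  1  1
 U  0  1  2  2  2  2  2  2  2  2  2  2
 U  0  1  2  3  3  3  3  3  3  3  3  3
 U  0  1  2  3  3  4  4  4  4  4  4  4
 S  0  1  2  3  4  4  4  5  5  5  5  5
 S  0  1  2  3  4  4  4  5  6  6  6  6
 R  0  1  2  3  4  4  4  5  6  7  7  7
 R  0  1  2  3  4  4  4  5  6  7  8  8
 R  0  1  2  3  4  4  4  5  6  7  8  8
 S  0  1  2  3  4  4  4  5  6  7  8  8
 U  0  1  2  3  4  5  5  5  6  7  8  9
dp[11][11] = 9. One LCS (by backtracking along matches): KUUUSSRRU.

9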